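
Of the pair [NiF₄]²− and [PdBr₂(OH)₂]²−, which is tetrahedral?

For [NiF₄]²−: Summing ligand charges against the −2 overall charge gives an oxidation state of +2 for nickel. Ni sits in group 10, so the d-electron count is 10 − 2 = 8. Fluoride is a weak-field ligand. With weak-field ligands the CFSE gain from square planar is small, so a 3d d⁸ ion takes the sterically preferred tetrahedral geometry. → tetrahedral.
For [PdBr₂(OH)₂]²−: Summing ligand charges against the −2 overall charge gives an oxidation state of +2 for palladium. Pd sits in group 10, so the d-electron count is 10 − 2 = 8. A 4d d⁸ ion has a large crystal-field splitting; square planar leaves the high-energy d_{x²−y²} orbital empty and maximises CFSE. → square planar.

[NiF₄]²−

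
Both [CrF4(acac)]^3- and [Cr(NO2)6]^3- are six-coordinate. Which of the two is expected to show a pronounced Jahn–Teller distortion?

[CrF4(acac)]^3-: Summing ligand charges against the −3 overall charge gives an oxidation state of +2 for chromium. Group 6 minus oxidation state 2 gives a d⁴ configuration. Acetylacetonate and fluoride are weak-field ligands for a first-row metal, so the complex is high-spin. The t₂g³e_g¹ (high-spin) configuration has an unevenly filled e_g set; the Jahn–Teller theorem predicts a tetragonal distortion (typically axial elongation) to lift the degeneracy.
[Cr(NO2)6]^3-: Each nitro (N-bound nitrite) is −1; balancing the −3 overall charge requires Cr(III). Chromium is a group-6 element; Cr(III) is therefore d³. The d³ configuration leaves the e_g set evenly filled (or empty) — no strong Jahn–Teller driving force.

[CrF4(acac)]^3-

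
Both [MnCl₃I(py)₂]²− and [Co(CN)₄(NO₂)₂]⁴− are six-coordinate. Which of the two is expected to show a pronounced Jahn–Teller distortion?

[Co(CN)₄(NO₂)₂]⁴−

[MnCl₃I(py)₂]²−: Ligand charges: each chloride is −1; each iodide is −1; pyridine is neutral. With an overall charge of −2 the manganese centre must be in the +2 oxidation state. Manganese is a group-7 element; Mn(II) is therefore d⁵. Chloride and iodide are weak-field ligands for a first-row metal, so the complex is high-spin. The d⁵ configuration leaves the e_g set evenly filled (or empty) — no strong Jahn–Teller driving force.
[Co(CN)₄(NO₂)₂]⁴−: Summing ligand charges against the −4 overall charge gives an oxidation state of +2 for cobalt. Co sits in group 9, so the d-electron count is 9 − 2 = 7. Cyanide and nitro (N-bound nitrite) are strong-field ligands (high in the spectrochemical series) for a first-row metal, so the complex is low-spin. The t₂g⁶e_g¹ (low-spin) configuration has an unevenly filled e_g set; the Jahn–Teller theorem predicts a tetragonal distortion (typically axial elongation) to lift the degeneracy.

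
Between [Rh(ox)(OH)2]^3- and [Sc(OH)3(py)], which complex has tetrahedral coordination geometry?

[Sc(OH)3(py)]

For [Rh(ox)(OH)2]^3-: Each oxalate is −2; each hydroxide is −1; balancing the −3 overall charge requires Rh(I). Rhodium is a group-9 element; Rh(I) is therefore d⁸. A 4d d⁸ ion has a large crystal-field splitting; square planar leaves the high-energy d_{x²−y²} orbital empty and maximises CFSE. → square planar.
For [Sc(OH)3(py)]: Each hydroxide is −1; pyridine is neutral; balancing the 0 overall charge requires Sc(III). Scandium is a group-3 element; Sc(III) is therefore d⁰. A d⁰ ion has no crystal-field stabilisation preference between square planar and tetrahedral, so four ligands adopt the sterically favoured tetrahedral geometry. → tetrahedral.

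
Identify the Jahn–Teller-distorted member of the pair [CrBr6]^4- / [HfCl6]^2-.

[CrBr6]^4-: Each bromide is −1; balancing the −4 overall charge requires Cr(II). Cr sits in group 6, so the d-electron count is 6 − 2 = 4. Bromide is a weak-field ligand for a first-row metal, so the complex is high-spin. The t₂g³e_g¹ (high-spin) configuration has an unevenly filled e_g set; the Jahn–Teller theorem predicts a tetragonal distortion (typically axial elongation) to lift the degeneracy.
[HfCl6]^2-: Summing ligand charges against the −2 overall charge gives an oxidation state of +4 for hafnium. Group 4 minus oxidation state 4 gives a d⁰ configuration. The d⁰ configuration leaves the e_g set evenly filled (or empty) — no strong Jahn–Teller driving force.

[CrBr6]^4-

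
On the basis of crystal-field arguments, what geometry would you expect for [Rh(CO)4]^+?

square planar

Summing ligand charges against the +1 overall charge gives an oxidation state of +1 for rhodium.
Rhodium is a group-9 element; Rh(I) is therefore d⁸.
With 4 monodentate ligands the coordination number is 4.
A 4d d⁸ ion has a large crystal-field splitting; square planar leaves the high-energy d_{x²−y²} orbital empty and maximises CFSE.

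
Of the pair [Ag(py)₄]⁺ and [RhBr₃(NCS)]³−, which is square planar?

[RhBr₃(NCS)]³−

For [Ag(py)₄]⁺: Ligand charges: pyridine is neutral. With an overall charge of +1 the silver centre must be in the +1 oxidation state. Silver is a group-11 element; Ag(I) is therefore d¹⁰. A d¹⁰ ion has no crystal-field stabilisation preference between square planar and tetrahedral, so four ligands adopt the sterically favoured tetrahedral geometry. → tetrahedral.
For [RhBr₃(NCS)]³−: Each bromide is −1; each isothiocyanate is −1; balancing the −3 overall charge requires Rh(I). Rh sits in group 9, so the d-electron count is 9 − 1 = 8. A 4d d⁸ ion has a large crystal-field splitting; square planar leaves the high-energy d_{x²−y²} orbital empty and maximises CFSE. → square planar.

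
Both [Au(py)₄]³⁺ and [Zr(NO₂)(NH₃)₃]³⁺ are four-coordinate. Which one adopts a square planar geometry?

For [Au(py)₄]³⁺: Pyridine is neutral; balancing the +3 overall charge requires Au(III). Au sits in group 11, so the d-electron count is 11 − 3 = 8. A 5d d⁸ ion has a large crystal-field splitting; square planar leaves the high-energy d_{x²−y²} orbital empty and maximises CFSE. → square planar.
For [Zr(NO₂)(NH₃)₃]³⁺: Summing ligand charges against the +3 overall charge gives an oxidation state of +4 for zirconium. Zr sits in group 4, so the d-electron count is 4 − 4 = 0. A d⁰ ion has no crystal-field stabilisation preference between square planar and tetrahedral, so four ligands adopt the sterically favoured tetrahedral geometry. → tetrahedral.

[Au(py)₄]³⁺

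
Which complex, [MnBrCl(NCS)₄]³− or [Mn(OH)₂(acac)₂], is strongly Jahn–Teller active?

[MnBrCl(NCS)₄]³−

[MnBrCl(NCS)₄]³−: Summing ligand charges against the −3 overall charge gives an oxidation state of +3 for manganese. Manganese is a group-7 element; Mn(III) is therefore d⁴. Bromide, chloride, and isothiocyanate are weak-field ligands for a first-row metal, so the complex is high-spin. The t₂g³e_g¹ (high-spin) configuration has an unevenly filled e_g set; the Jahn–Teller theorem predicts a tetragonal distortion (typically axial elongation) to lift the degeneracy.
[Mn(OH)₂(acac)₂]: Ligand charges: each hydroxide is −1; each acetylacetonate is −1. With an overall charge of 0 the manganese centre must be in the +4 oxidation state. Manganese is a group-7 element; Mn(IV) is therefore d³. The d³ configuration leaves the e_g set evenly filled (or empty) — no strong Jahn–Teller driving force.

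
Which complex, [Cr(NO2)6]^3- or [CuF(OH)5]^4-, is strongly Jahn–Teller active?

[Cr(NO2)6]^3-: Each nitro (N-bound nitrite) is −1; balancing the −3 overall charge requires Cr(III). Chromium is a group-6 element; Cr(III) is therefore d³. The d³ configuration leaves the e_g set evenly filled (or empty) — no strong Jahn–Teller driving force.
[CuF(OH)5]^4-: Each fluoride is −1; each hydroxide is −1; balancing the −4 overall charge requires Cu(II). Copper is a group-11 element; Cu(II) is therefore d⁹. The t₂g⁶e_g³ configuration has an unevenly filled e_g set; the Jahn–Teller theorem predicts a tetragonal distortion (typically axial elongation) to lift the degeneracy.

[CuF(OH)5]^4-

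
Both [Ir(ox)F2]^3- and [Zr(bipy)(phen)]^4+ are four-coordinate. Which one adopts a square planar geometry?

For [Ir(ox)F2]^3-: Summing ligand charges against the −3 overall charge gives an oxidation state of +1 for iridium. Ir sits in group 9, so the d-electron count is 9 − 1 = 8. A 5d d⁸ ion has a large crystal-field splitting; square planar leaves the high-energy d_{x²−y²} orbital empty and maximises CFSE. → square planar.
For [Zr(bipy)(phen)]^4+: 2,2′-bipyridine is neutral; 1,10-phenanthroline is neutral; balancing the +4 overall charge requires Zr(IV). Group 4 minus oxidation state 4 gives a d⁰ configuration. A d⁰ ion has no crystal-field stabilisation preference between square planar and tetrahedral, so four ligands adopt the sterically favoured tetrahedral geometry. → tetrahedral.

[Ir(ox)F2]^3-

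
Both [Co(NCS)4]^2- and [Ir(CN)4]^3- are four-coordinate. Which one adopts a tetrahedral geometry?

For [Co(NCS)4]^2-: Summing ligand charges against the −2 overall charge gives an oxidation state of +2 for cobalt. Co sits in group 9, so the d-electron count is 9 − 2 = 7. For a high-spin 3d d⁷ ion with weak-field ligands the small Δₜ gives little square-planar CFSE advantage, so four ligands adopt the sterically favoured tetrahedral geometry. → tetrahedral.
For [Ir(CN)4]^3-: Ligand charges: each cyanide is −1. With an overall charge of −3 the iridium centre must be in the +1 oxidation state. Ir sits in group 9, so the d-electron count is 9 − 1 = 8. A 5d d⁸ ion has a large crystal-field splitting; square planar leaves the high-energy d_{x²−y²} orbital empty and maximises CFSE. → square planar.

[Co(NCS)4]^2-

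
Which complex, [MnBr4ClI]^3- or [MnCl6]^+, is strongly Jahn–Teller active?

[MnBr4ClI]^3-: Each bromide is −1; each chloride is −1; each iodide is −1; balancing the −3 overall charge requires Mn(III). Manganese is a group-7 element; Mn(III) is therefore d⁴. Bromide, chloride, and iodide are weak-field ligands for a first-row metal, so the complex is high-spin. The t₂g³e_g¹ (high-spin) configuration has an unevenly filled e_g set; the Jahn–Teller theorem predicts a tetragonal distortion (typically axial elongation) to lift the degeneracy.
[MnCl6]^+: Summing ligand charges against the +1 overall charge gives an oxidation state of +7 for manganese. Manganese is a group-7 element; Mn(VII) is therefore d⁰. The d⁰ configuration leaves the e_g set evenly filled (or empty) — no strong Jahn–Teller driving force.

[MnBr4ClI]^3-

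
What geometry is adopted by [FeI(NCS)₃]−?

Summing ligand charges against the −1 overall charge gives an oxidation state of +3 for iron.
Group 8 minus oxidation state 3 gives a d⁵ configuration.
Coordination number: 4.
Iodide and isothiocyanate are weak-field ligands.
A high-spin d⁵ ion has zero CFSE in either geometry, so four ligands adopt the sterically favoured tetrahedral geometry.

tetrahedral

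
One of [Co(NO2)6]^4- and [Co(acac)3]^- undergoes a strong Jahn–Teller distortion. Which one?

[Co(NO2)6]^4-

[Co(NO2)6]^4-: Ligand charges: each nitro (N-bound nitrite) is −1. With an overall charge of −4 the cobalt centre must be in the +2 oxidation state. Cobalt is a group-9 element; Co(II) is therefore d⁷. Nitro (N-bound nitrite) is a strong-field ligand (high in the spectrochemical series) for a first-row metal, so the complex is low-spin. The t₂g⁶e_g¹ (low-spin) configuration has an unevenly filled e_g set; the Jahn–Teller theorem predicts a tetragonal distortion (typically axial elongation) to lift the degeneracy.
[Co(acac)3]^-: Each acetylacetonate is −1; balancing the −1 overall charge requires Co(II). Group 9 minus oxidation state 2 gives a d⁷ configuration. Acetylacetonate is a weak-field ligand for a first-row metal, so the complex is high-spin. The d⁷ configuration leaves the e_g set evenly filled (or empty) — no strong Jahn–Teller driving force.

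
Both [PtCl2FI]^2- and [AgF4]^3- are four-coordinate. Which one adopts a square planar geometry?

For [PtCl2FI]^2-: Summing ligand charges against the −2 overall charge gives an oxidation state of +2 for platinum. Group 10 minus oxidation state 2 gives a d⁸ configuration. A 5d d⁸ ion has a large crystal-field splitting; square planar leaves the high-energy d_{x²−y²} orbital empty and maximises CFSE. → square planar.
For [AgF4]^3-: Ligand charges: each fluoride is −1. With an overall charge of −3 the silver centre must be in the +1 oxidation state. Ag sits in group 11, so the d-electron count is 11 − 1 = 10. A d¹⁰ ion has no crystal-field stabilisation preference between square planar and tetrahedral, so four ligands adopt the sterically favoured tetrahedral geometry. → tetrahedral.

[PtCl2FI]^2-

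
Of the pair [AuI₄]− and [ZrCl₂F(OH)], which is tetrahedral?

For [AuI₄]−: Ligand charges: each iodide is −1. With an overall charge of −1 the gold centre must be in the +3 oxidation state. Gold is a group-11 element; Au(III) is therefore d⁸. A 5d d⁸ ion has a large crystal-field splitting; square planar leaves the high-energy d_{x²−y²} orbital empty and maximises CFSE. → square planar.
For [ZrCl₂F(OH)]: Summing ligand charges against the 0 overall charge gives an oxidation state of +4 for zirconium. Zirconium is a group-4 element; Zr(IV) is therefore d⁰. A d⁰ ion has no crystal-field stabilisation preference between square planar and tetrahedral, so four ligands adopt the sterically favoured tetrahedral geometry. → tetrahedral.

[ZrCl₂F(OH)]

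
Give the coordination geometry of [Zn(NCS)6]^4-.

octahedral

Each isothiocyanate is −1; balancing the −4 overall charge requires Zn(II).
Group 12 minus oxidation state 2 gives a d¹⁰ configuration.
With 6 monodentate ligands the coordination number is 6.
Six donors around a single metal centre give an octahedral coordination sphere.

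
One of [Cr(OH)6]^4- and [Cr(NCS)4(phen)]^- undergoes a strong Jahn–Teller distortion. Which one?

[Cr(OH)6]^4-

[Cr(OH)6]^4-: Summing ligand charges against the −4 overall charge gives an oxidation state of +2 for chromium. Group 6 minus oxidation state 2 gives a d⁴ configuration. Hydroxide is a weak-field ligand for a first-row metal, so the complex is high-spin. The t₂g³e_g¹ (high-spin) configuration has an unevenly filled e_g set; the Jahn–Teller theorem predicts a tetragonal distortion (typically axial elongation) to lift the degeneracy.
[Cr(NCS)4(phen)]^-: Each isothiocyanate is −1; 1,10-phenanthroline is neutral; balancing the −1 overall charge requires Cr(III). Chromium is a group-6 element; Cr(III) is therefore d³. The d³ configuration leaves the e_g set evenly filled (or empty) — no strong Jahn–Teller driving force.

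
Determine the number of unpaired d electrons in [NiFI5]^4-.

2 unpaired electrons

Each fluoride is −1; each iodide is −1; balancing the −4 overall charge requires Ni(II).
Ni sits in group 10, so the d-electron count is 10 − 2 = 8.
In an octahedral field the d⁸ configuration is t₂g⁶e_g² (only one arrangement possible), giving 2 unpaired electrons.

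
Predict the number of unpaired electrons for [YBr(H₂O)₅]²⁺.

Summing ligand charges against the +2 overall charge gives an oxidation state of +3 for yttrium.
Y sits in group 3, so the d-electron count is 3 − 3 = 0.
In an octahedral field the d⁰ configuration is t₂g⁰e_g⁰, giving 0 unpaired electrons.

0 unpaired electrons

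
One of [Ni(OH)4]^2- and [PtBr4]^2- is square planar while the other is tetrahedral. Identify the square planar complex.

For [Ni(OH)4]^2-: Summing ligand charges against the −2 overall charge gives an oxidation state of +2 for nickel. Group 10 minus oxidation state 2 gives a d⁸ configuration. Hydroxide is a weak-field ligand. With weak-field ligands the CFSE gain from square planar is small, so a 3d d⁸ ion takes the sterically preferred tetrahedral geometry. → tetrahedral.
For [PtBr4]^2-: Ligand charges: each bromide is −1. With an overall charge of −2 the platinum centre must be in the +2 oxidation state. Pt sits in group 10, so the d-electron count is 10 − 2 = 8. A 5d d⁸ ion has a large crystal-field splitting; square planar leaves the high-energy d_{x²−y²} orbital empty and maximises CFSE. → square planar.

[PtBr4]^2-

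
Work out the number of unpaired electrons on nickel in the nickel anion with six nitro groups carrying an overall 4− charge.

Ligand charges: each nitro (N-bound nitrite) is −1. With an overall charge of −4 the nickel centre must be in the +2 oxidation state.
Ni sits in group 10, so the d-electron count is 10 − 2 = 8.
In an octahedral field the d⁸ configuration is t₂g⁶e_g² (only one arrangement possible), giving 2 unpaired electrons.

2 unpaired electrons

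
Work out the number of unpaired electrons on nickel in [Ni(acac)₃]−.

Ligand charges: each acetylacetonate is −1. With an overall charge of −1 the nickel centre must be in the +2 oxidation state.
Ni sits in group 10, so the d-electron count is 10 − 2 = 8.
Counting donor atoms: 3×acetylacetonate (bidentate) → 6 donors. Coordination number = 6.
In an octahedral field the d⁸ configuration is t₂g⁶e_g² (only one arrangement possible), giving 2 unpaired electrons.

2 unpaired electrons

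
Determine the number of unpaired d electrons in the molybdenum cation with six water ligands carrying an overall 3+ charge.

Water is neutral; balancing the +3 overall charge requires Mo(III).
Mo sits in group 6, so the d-electron count is 6 − 3 = 3.
In an octahedral field the d³ configuration is t₂g³e_g⁰ (only one arrangement possible), giving 3 unpaired electrons.

3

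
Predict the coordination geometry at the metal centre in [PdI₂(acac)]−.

square planar

Ligand charges: each iodide is −1; each acetylacetonate is −1. With an overall charge of −1 the palladium centre must be in the +2 oxidation state.
Group 10 minus oxidation state 2 gives a d⁸ configuration.
Counting donor atoms: 2×iodide (monodentate) → 2 donors; 1×acetylacetonate (bidentate) → 2 donors. Coordination number = 4.
A 4d d⁸ ion has a large crystal-field splitting; square planar leaves the high-energy d_{x²−y²} orbital empty and maximises CFSE.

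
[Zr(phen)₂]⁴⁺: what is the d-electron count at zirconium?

d0

Ligand charges: 1,10-phenanthroline is neutral. With an overall charge of +4 the zirconium centre must be in the +4 oxidation state.
Zirconium is a group-4 element; Zr(IV) is therefore d⁰.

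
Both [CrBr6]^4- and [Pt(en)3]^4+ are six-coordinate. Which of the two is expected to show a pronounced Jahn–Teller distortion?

[CrBr6]^4-: Summing ligand charges against the −4 overall charge gives an oxidation state of +2 for chromium. Cr sits in group 6, so the d-electron count is 6 − 2 = 4. Bromide is a weak-field ligand for a first-row metal, so the complex is high-spin. The t₂g³e_g¹ (high-spin) configuration has an unevenly filled e_g set; the Jahn–Teller theorem predicts a tetragonal distortion (typically axial elongation) to lift the degeneracy.
[Pt(en)3]^4+: Ethylenediamine is neutral; balancing the +4 overall charge requires Pt(IV). Group 10 minus oxidation state 4 gives a d⁶ configuration. A 5d ion has a large Δₒ and is invariably low-spin. The d⁶ configuration leaves the e_g set evenly filled (or empty) — no strong Jahn–Teller driving force.

[CrBr6]^4-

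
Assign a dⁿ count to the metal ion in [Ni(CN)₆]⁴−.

d⁸

Each cyanide is −1; balancing the −4 overall charge requires Ni(II).
Nickel is a group-10 element; Ni(II) is therefore d⁸.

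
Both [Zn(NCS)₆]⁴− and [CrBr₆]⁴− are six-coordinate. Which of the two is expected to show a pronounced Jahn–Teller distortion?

[CrBr₆]⁴−

[Zn(NCS)₆]⁴−: Ligand charges: each isothiocyanate is −1. With an overall charge of −4 the zinc centre must be in the +2 oxidation state. Group 12 minus oxidation state 2 gives a d¹⁰ configuration. The d¹⁰ configuration leaves the e_g set evenly filled (or empty) — no strong Jahn–Teller driving force.
[CrBr₆]⁴−: Summing ligand charges against the −4 overall charge gives an oxidation state of +2 for chromium. Chromium is a group-6 element; Cr(II) is therefore d⁴. Bromide is a weak-field ligand for a first-row metal, so the complex is high-spin. The t₂g³e_g¹ (high-spin) configuration has an unevenly filled e_g set; the Jahn–Teller theorem predicts a tetragonal distortion (typically axial elongation) to lift the degeneracy.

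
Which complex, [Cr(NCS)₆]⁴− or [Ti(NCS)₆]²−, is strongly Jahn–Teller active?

[Cr(NCS)₆]⁴−: Ligand charges: each isothiocyanate is −1. With an overall charge of −4 the chromium centre must be in the +2 oxidation state. Cr sits in group 6, so the d-electron count is 6 − 2 = 4. Isothiocyanate is a weak-field ligand for a first-row metal, so the complex is high-spin. The t₂g³e_g¹ (high-spin) configuration has an unevenly filled e_g set; the Jahn–Teller theorem predicts a tetragonal distortion (typically axial elongation) to lift the degeneracy.
[Ti(NCS)₆]²−: Summing ligand charges against the −2 overall charge gives an oxidation state of +4 for titanium. Ti sits in group 4, so the d-electron count is 4 − 4 = 0. The d⁰ configuration leaves the e_g set evenly filled (or empty) — no strong Jahn–Teller driving force.

[Cr(NCS)₆]⁴−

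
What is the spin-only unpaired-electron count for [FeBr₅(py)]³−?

4 unpaired electrons

Summing ligand charges against the −3 overall charge gives an oxidation state of +2 for iron.
Group 8 minus oxidation state 2 gives a d⁶ configuration.
The spin state decides the count: Bromide is a weak-field ligand for a first-row metal, so the complex is high-spin.
An octahedral high-spin d⁶ ion is t₂g⁴e_g², giving 4 unpaired electrons.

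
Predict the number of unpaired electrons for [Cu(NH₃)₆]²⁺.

Ammonia is neutral; balancing the +2 overall charge requires Cu(II).
Cu sits in group 11, so the d-electron count is 11 − 2 = 9.
In an octahedral field the d⁹ configuration is t₂g⁶e_g³ (only one arrangement possible), giving 1 unpaired electron.

1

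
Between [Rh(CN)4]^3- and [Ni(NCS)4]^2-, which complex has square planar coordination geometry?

For [Rh(CN)4]^3-: Ligand charges: each cyanide is −1. With an overall charge of −3 the rhodium centre must be in the +1 oxidation state. Group 9 minus oxidation state 1 gives a d⁸ configuration. A 4d d⁸ ion has a large crystal-field splitting; square planar leaves the high-energy d_{x²−y²} orbital empty and maximises CFSE. → square planar.
For [Ni(NCS)4]^2-: Summing ligand charges against the −2 overall charge gives an oxidation state of +2 for nickel. Group 10 minus oxidation state 2 gives a d⁸ configuration. Isothiocyanate is a weak-field ligand. With weak-field ligands the CFSE gain from square planar is small, so a 3d d⁸ ion takes the sterically preferred tetrahedral geometry. → tetrahedral.

[Rh(CN)4]^3-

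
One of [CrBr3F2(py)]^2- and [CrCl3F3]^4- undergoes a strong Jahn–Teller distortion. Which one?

[CrCl3F3]^4-

[CrBr3F2(py)]^2-: Each bromide is −1; each fluoride is −1; pyridine is neutral; balancing the −2 overall charge requires Cr(III). Group 6 minus oxidation state 3 gives a d³ configuration. The d³ configuration leaves the e_g set evenly filled (or empty) — no strong Jahn–Teller driving force.
[CrCl3F3]^4-: Ligand charges: each chloride is −1; each fluoride is −1. With an overall charge of −4 the chromium centre must be in the +2 oxidation state. Cr sits in group 6, so the d-electron count is 6 − 2 = 4. Chloride and fluoride are weak-field ligands for a first-row metal, so the complex is high-spin. The t₂g³e_g¹ (high-spin) configuration has an unevenly filled e_g set; the Jahn–Teller theorem predicts a tetragonal distortion (typically axial elongation) to lift the degeneracy.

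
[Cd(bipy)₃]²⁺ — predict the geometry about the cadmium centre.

2,2′-bipyridine is neutral; balancing the +2 overall charge requires Cd(II).
Group 12 minus oxidation state 2 gives a d¹⁰ configuration.
Counting donor atoms: 3×2,2′-bipyridine (bidentate) → 6 donors. Coordination number = 6.
Six donors around a single metal centre give an octahedral coordination sphere.

octahedral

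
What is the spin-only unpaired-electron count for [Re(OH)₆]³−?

2 unpaired electrons

Summing ligand charges against the −3 overall charge gives an oxidation state of +3 for rhenium.
Re sits in group 7, so the d-electron count is 7 − 3 = 4.
The spin state decides the count: a 5d ion has a large Δₒ and is invariably low-spin.
An octahedral low-spin d⁴ ion is t₂g⁴e_g⁰, giving 2 unpaired electrons.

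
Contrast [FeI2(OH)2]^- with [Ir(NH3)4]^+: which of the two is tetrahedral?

[FeI2(OH)2]^-

For [FeI2(OH)2]^-: Ligand charges: each iodide is −1; each hydroxide is −1. With an overall charge of −1 the iron centre must be in the +3 oxidation state. Fe sits in group 8, so the d-electron count is 8 − 3 = 5. A high-spin d⁵ ion has zero CFSE in either geometry, so four ligands adopt the sterically favoured tetrahedral geometry. → tetrahedral.
For [Ir(NH3)4]^+: Summing ligand charges against the +1 overall charge gives an oxidation state of +1 for iridium. Iridium is a group-9 element; Ir(I) is therefore d⁸. A 5d d⁸ ion has a large crystal-field splitting; square planar leaves the high-energy d_{x²−y²} orbital empty and maximises CFSE. → square planar.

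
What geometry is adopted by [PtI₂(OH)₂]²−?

Summing ligand charges against the −2 overall charge gives an oxidation state of +2 for platinum.
Group 10 minus oxidation state 2 gives a d⁸ configuration.
Coordination number: 4.
A 5d d⁸ ion has a large crystal-field splitting; square planar leaves the high-energy d_{x²−y²} orbital empty and maximises CFSE.

square planar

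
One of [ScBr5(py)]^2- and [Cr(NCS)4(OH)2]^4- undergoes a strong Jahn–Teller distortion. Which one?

[ScBr5(py)]^2-: Ligand charges: each bromide is −1; pyridine is neutral. With an overall charge of −2 the scandium centre must be in the +3 oxidation state. Sc sits in group 3, so the d-electron count is 3 − 3 = 0. The d⁰ configuration leaves the e_g set evenly filled (or empty) — no strong Jahn–Teller driving force.
[Cr(NCS)4(OH)2]^4-: Summing ligand charges against the −4 overall charge gives an oxidation state of +2 for chromium. Group 6 minus oxidation state 2 gives a d⁴ configuration. Hydroxide and isothiocyanate are weak-field ligands for a first-row metal, so the complex is high-spin. The t₂g³e_g¹ (high-spin) configuration has an unevenly filled e_g set; the Jahn–Teller theorem predicts a tetragonal distortion (typically axial elongation) to lift the degeneracy.

[Cr(NCS)4(OH)2]^4-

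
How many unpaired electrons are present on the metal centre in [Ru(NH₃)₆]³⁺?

Ammonia is neutral; balancing the +3 overall charge requires Ru(III).
Ruthenium is a group-8 element; Ru(III) is therefore d⁵.
The spin state decides the count: a 4d ion has a large Δₒ and is invariably low-spin.
An octahedral low-spin d⁵ ion is t₂g⁵e_g⁰, giving 1 unpaired electron.

1 unpaired electron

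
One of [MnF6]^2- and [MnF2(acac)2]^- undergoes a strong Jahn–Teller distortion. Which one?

[MnF2(acac)2]^-

[MnF6]^2-: Each fluoride is −1; balancing the −2 overall charge requires Mn(IV). Manganese is a group-7 element; Mn(IV) is therefore d³. The d³ configuration leaves the e_g set evenly filled (or empty) — no strong Jahn–Teller driving force.
[MnF2(acac)2]^-: Ligand charges: each fluoride is −1; each acetylacetonate is −1. With an overall charge of −1 the manganese centre must be in the +3 oxidation state. Manganese is a group-7 element; Mn(III) is therefore d⁴. Acetylacetonate and fluoride are weak-field ligands for a first-row metal, so the complex is high-spin. The t₂g³e_g¹ (high-spin) configuration has an unevenly filled e_g set; the Jahn–Teller theorem predicts a tetragonal distortion (typically axial elongation) to lift the degeneracy.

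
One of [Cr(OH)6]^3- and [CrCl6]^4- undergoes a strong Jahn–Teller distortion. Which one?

[CrCl6]^4-

[Cr(OH)6]^3-: Summing ligand charges against the −3 overall charge gives an oxidation state of +3 for chromium. Group 6 minus oxidation state 3 gives a d³ configuration. The d³ configuration leaves the e_g set evenly filled (or empty) — no strong Jahn–Teller driving force.
[CrCl6]^4-: Ligand charges: each chloride is −1. With an overall charge of −4 the chromium centre must be in the +2 oxidation state. Cr sits in group 6, so the d-electron count is 6 − 2 = 4. Chloride is a weak-field ligand for a first-row metal, so the complex is high-spin. The t₂g³e_g¹ (high-spin) configuration has an unevenly filled e_g set; the Jahn–Teller theorem predicts a tetragonal distortion (typically axial elongation) to lift the degeneracy.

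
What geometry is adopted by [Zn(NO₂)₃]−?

trigonal planar

Ligand charges: each nitro (N-bound nitrite) is −1. With an overall charge of −1 the zinc centre must be in the +2 oxidation state.
Group 12 minus oxidation state 2 gives a d¹⁰ configuration.
With 3 monodentate ligands the coordination number is 3.
Three ligands around a d¹⁰ centre minimise repulsion in a trigonal-planar arrangement.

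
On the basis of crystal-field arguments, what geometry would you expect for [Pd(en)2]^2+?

square planar

Summing ligand charges against the +2 overall charge gives an oxidation state of +2 for palladium.
Group 10 minus oxidation state 2 gives a d⁸ configuration.
Counting donor atoms: 2×ethylenediamine (bidentate) → 4 donors. Coordination number = 4.
A 4d d⁸ ion has a large crystal-field splitting; square planar leaves the high-energy d_{x²−y²} orbital empty and maximises CFSE.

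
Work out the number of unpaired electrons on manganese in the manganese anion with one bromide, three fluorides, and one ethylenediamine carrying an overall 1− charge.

4 unpaired electrons

Summing ligand charges against the −1 overall charge gives an oxidation state of +3 for manganese.
Manganese is a group-7 element; Mn(III) is therefore d⁴.
Counting donor atoms: 1×bromide (monodentate) → 1 donor; 3×fluoride (monodentate) → 3 donors; 1×ethylenediamine (bidentate) → 2 donors. Coordination number = 6.
The spin state decides the count: Bromide and fluoride are weak-field ligands for a first-row metal, so the complex is high-spin.
An octahedral high-spin d⁴ ion is t₂g³e_g¹, giving 4 unpaired electrons.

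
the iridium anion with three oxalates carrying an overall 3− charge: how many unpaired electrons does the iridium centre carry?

0

Ligand charges: each oxalate is −2. With an overall charge of −3 the iridium centre must be in the +3 oxidation state.
Group 9 minus oxidation state 3 gives a d⁶ configuration.
Counting donor atoms: 3×oxalate (bidentate) → 6 donors. Coordination number = 6.
The spin state decides the count: a 5d ion has a large Δₒ and is invariably low-spin.
An octahedral low-spin d⁶ ion is t₂g⁶e_g⁰, giving 0 unpaired electrons.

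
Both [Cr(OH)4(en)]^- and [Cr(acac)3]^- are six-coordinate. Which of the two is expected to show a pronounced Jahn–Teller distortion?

[Cr(acac)3]^-

[Cr(OH)4(en)]^-: Each hydroxide is −1; ethylenediamine is neutral; balancing the −1 overall charge requires Cr(III). Group 6 minus oxidation state 3 gives a d³ configuration. The d³ configuration leaves the e_g set evenly filled (or empty) — no strong Jahn–Teller driving force.
[Cr(acac)3]^-: Summing ligand charges against the −1 overall charge gives an oxidation state of +2 for chromium. Group 6 minus oxidation state 2 gives a d⁴ configuration. Acetylacetonate is a weak-field ligand for a first-row metal, so the complex is high-spin. The t₂g³e_g¹ (high-spin) configuration has an unevenly filled e_g set; the Jahn–Teller theorem predicts a tetragonal distortion (typically axial elongation) to lift the degeneracy.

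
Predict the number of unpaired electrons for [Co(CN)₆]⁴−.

Summing ligand charges against the −4 overall charge gives an oxidation state of +2 for cobalt.
Group 9 minus oxidation state 2 gives a d⁷ configuration.
The spin state decides the count: Cyanide is a strong-field ligand (high in the spectrochemical series) for a first-row metal, so the complex is low-spin.
An octahedral low-spin d⁷ ion is t₂g⁶e_g¹, giving 1 unpaired electron.

1 unpaired electron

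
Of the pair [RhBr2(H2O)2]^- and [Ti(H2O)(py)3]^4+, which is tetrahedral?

[Ti(H2O)(py)3]^4+

For [RhBr2(H2O)2]^-: Each bromide is −1; water is neutral; balancing the −1 overall charge requires Rh(I). Rh sits in group 9, so the d-electron count is 9 − 1 = 8. A 4d d⁸ ion has a large crystal-field splitting; square planar leaves the high-energy d_{x²−y²} orbital empty and maximises CFSE. → square planar.
For [Ti(H2O)(py)3]^4+: Water is neutral; pyridine is neutral; balancing the +4 overall charge requires Ti(IV). Titanium is a group-4 element; Ti(IV) is therefore d⁰. A d⁰ ion has no crystal-field stabilisation preference between square planar and tetrahedral, so four ligands adopt the sterically favoured tetrahedral geometry. → tetrahedral.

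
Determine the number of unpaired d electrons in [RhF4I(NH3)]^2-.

0 unpaired electrons

Each fluoride is −1; each iodide is −1; ammonia is neutral; balancing the −2 overall charge requires Rh(III).
Group 9 minus oxidation state 3 gives a d⁶ configuration.
The spin state decides the count: a 4d ion has a large Δₒ and is invariably low-spin.
An octahedral low-spin d⁶ ion is t₂g⁶e_g⁰, giving 0 unpaired electrons.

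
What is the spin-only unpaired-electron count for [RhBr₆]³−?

Ligand charges: each bromide is −1. With an overall charge of −3 the rhodium centre must be in the +3 oxidation state.
Group 9 minus oxidation state 3 gives a d⁶ configuration.
The spin state decides the count: a 4d ion has a large Δₒ and is invariably low-spin.
An octahedral low-spin d⁶ ion is t₂g⁶e_g⁰, giving 0 unpaired electrons.

0 unpaired electrons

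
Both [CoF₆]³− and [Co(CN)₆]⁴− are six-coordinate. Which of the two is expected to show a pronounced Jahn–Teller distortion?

[Co(CN)₆]⁴−

[CoF₆]³−: Summing ligand charges against the −3 overall charge gives an oxidation state of +3 for cobalt. Co sits in group 9, so the d-electron count is 9 − 3 = 6. Fluoride is the one ligand weak enough to leave Co(III) high-spin — [CoF₆]³⁻ is the classic exception. The d⁶ configuration leaves the e_g set evenly filled (or empty) — no strong Jahn–Teller driving force.
[Co(CN)₆]⁴−: Summing ligand charges against the −4 overall charge gives an oxidation state of +2 for cobalt. Cobalt is a group-9 element; Co(II) is therefore d⁷. Cyanide is a strong-field ligand (high in the spectrochemical series) for a first-row metal, so the complex is low-spin. The t₂g⁶e_g¹ (low-spin) configuration has an unevenly filled e_g set; the Jahn–Teller theorem predicts a tetragonal distortion (typically axial elongation) to lift the degeneracy.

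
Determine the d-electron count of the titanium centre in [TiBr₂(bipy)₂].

Ligand charges: each bromide is −1; 2,2′-bipyridine is neutral. With an overall charge of 0 the titanium centre must be in the +2 oxidation state.
Ti sits in group 4, so the d-electron count is 4 − 2 = 2.

d2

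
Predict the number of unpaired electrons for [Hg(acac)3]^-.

0

Ligand charges: each acetylacetonate is −1. With an overall charge of −1 the mercury centre must be in the +2 oxidation state.
Mercury is a group-12 element; Hg(II) is therefore d¹⁰.
Counting donor atoms: 3×acetylacetonate (bidentate) → 6 donors. Coordination number = 6.
In an octahedral field the d¹⁰ configuration is t₂g⁶e_g⁴, giving 0 unpaired electrons.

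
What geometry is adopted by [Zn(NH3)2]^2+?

linear

Ligand charges: ammonia is neutral. With an overall charge of +2 the zinc centre must be in the +2 oxidation state.
Zn sits in group 12, so the d-electron count is 12 − 2 = 10.
Coordination number: 2.
A d¹⁰ ion with only two ligands adopts a linear arrangement (sp hybridisation; no CFSE preference).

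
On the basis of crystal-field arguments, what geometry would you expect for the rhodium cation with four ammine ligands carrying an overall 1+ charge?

Ammonia is neutral; balancing the +1 overall charge requires Rh(I).
Group 9 minus oxidation state 1 gives a d⁸ configuration.
With 4 monodentate ligands the coordination number is 4.
A 4d d⁸ ion has a large crystal-field splitting; square planar leaves the high-energy d_{x²−y²} orbital empty and maximises CFSE.

square planar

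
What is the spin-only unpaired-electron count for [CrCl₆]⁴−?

4

Each chloride is −1; balancing the −4 overall charge requires Cr(II).
Chromium is a group-6 element; Cr(II) is therefore d⁴.
The spin state decides the count: Chloride is a weak-field ligand for a first-row metal, so the complex is high-spin.
An octahedral high-spin d⁴ ion is t₂g³e_g¹, giving 4 unpaired electrons.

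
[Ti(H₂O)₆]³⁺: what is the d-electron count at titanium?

Ligand charges: water is neutral. With an overall charge of +3 the titanium centre must be in the +3 oxidation state.
Ti sits in group 4, so the d-electron count is 4 − 3 = 1.

d¹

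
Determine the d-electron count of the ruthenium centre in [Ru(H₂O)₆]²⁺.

d6

Summing ligand charges against the +2 overall charge gives an oxidation state of +2 for ruthenium.
Ruthenium is a group-8 element; Ru(II) is therefore d⁶.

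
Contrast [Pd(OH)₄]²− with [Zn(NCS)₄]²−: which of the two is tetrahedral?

For [Pd(OH)₄]²−: Ligand charges: each hydroxide is −1. With an overall charge of −2 the palladium centre must be in the +2 oxidation state. Palladium is a group-10 element; Pd(II) is therefore d⁸. A 4d d⁸ ion has a large crystal-field splitting; square planar leaves the high-energy d_{x²−y²} orbital empty and maximises CFSE. → square planar.
For [Zn(NCS)₄]²−: Ligand charges: each isothiocyanate is −1. With an overall charge of −2 the zinc centre must be in the +2 oxidation state. Zn sits in group 12, so the d-electron count is 12 − 2 = 10. A d¹⁰ ion has no crystal-field stabilisation preference between square planar and tetrahedral, so four ligands adopt the sterically favoured tetrahedral geometry. → tetrahedral.

[Zn(NCS)₄]²−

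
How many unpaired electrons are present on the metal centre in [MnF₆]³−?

Ligand charges: each fluoride is −1. With an overall charge of −3 the manganese centre must be in the +3 oxidation state.
Mn sits in group 7, so the d-electron count is 7 − 3 = 4.
The spin state decides the count: Fluoride is a weak-field ligand for a first-row metal, so the complex is high-spin.
An octahedral high-spin d⁴ ion is t₂g³e_g¹, giving 4 unpaired electrons.

4 unpaired electrons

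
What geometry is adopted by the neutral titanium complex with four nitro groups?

tetrahedral

Each nitro (N-bound nitrite) is −1; balancing the 0 overall charge requires Ti(IV).
Ti sits in group 4, so the d-electron count is 4 − 4 = 0.
With 4 monodentate ligands the coordination number is 4.
A d⁰ ion has no crystal-field stabilisation preference between square planar and tetrahedral, so four ligands adopt the sterically favoured tetrahedral geometry.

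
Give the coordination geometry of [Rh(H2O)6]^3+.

octahedral

Water is neutral; balancing the +3 overall charge requires Rh(III).
Rh sits in group 9, so the d-electron count is 9 − 3 = 6.
With 6 monodentate ligands the coordination number is 6.
Six donors around a single metal centre give an octahedral coordination sphere.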